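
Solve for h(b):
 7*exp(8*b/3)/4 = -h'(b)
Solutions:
 h(b) = C1 - 21*exp(8*b/3)/32


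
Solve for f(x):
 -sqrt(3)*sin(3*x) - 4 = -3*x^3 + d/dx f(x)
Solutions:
 f(x) = C1 + 3*x^4/4 - 4*x + sqrt(3)*cos(3*x)/3


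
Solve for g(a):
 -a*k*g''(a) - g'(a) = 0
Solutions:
 g(a) = C1 + a^(((re(k) - 1)*re(k) + im(k)^2)/(re(k)^2 + im(k)^2))*(C2*sin(log(a)*Abs(im(k))/(re(k)^2 + im(k)^2)) + C3*cos(log(a)*im(k)/(re(k)^2 + im(k)^2)))


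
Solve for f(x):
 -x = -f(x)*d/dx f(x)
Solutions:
 f(x) = -sqrt(C1 + x^2)
 f(x) = sqrt(C1 + x^2)


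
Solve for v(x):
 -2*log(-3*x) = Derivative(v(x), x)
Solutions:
 v(x) = C1 - 2*x*log(-x) + 2*x*(1 - log(3))


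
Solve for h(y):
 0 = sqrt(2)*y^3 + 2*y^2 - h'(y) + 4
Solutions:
 h(y) = C1 + sqrt(2)*y^4/4 + 2*y^3/3 + 4*y


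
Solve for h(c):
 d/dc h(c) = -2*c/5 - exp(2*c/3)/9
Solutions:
 h(c) = C1 - c^2/5 - exp(2*c/3)/6


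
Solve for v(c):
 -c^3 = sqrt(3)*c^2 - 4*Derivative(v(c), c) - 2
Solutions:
 v(c) = C1 + c^4/16 + sqrt(3)*c^3/12 - c/2


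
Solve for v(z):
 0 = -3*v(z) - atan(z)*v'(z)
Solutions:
 v(z) = C1*exp(-3*Integral(1/atan(z), z))


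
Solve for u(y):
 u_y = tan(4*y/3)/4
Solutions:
 u(y) = C1 - 3*log(cos(4*y/3))/16


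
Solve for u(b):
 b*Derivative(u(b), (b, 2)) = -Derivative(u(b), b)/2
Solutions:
 u(b) = C1 + C2*sqrt(b)


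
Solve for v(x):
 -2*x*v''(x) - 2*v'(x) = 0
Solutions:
 v(x) = C1 + C2*log(x)


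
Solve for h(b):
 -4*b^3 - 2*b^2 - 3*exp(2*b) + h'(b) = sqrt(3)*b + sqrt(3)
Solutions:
 h(b) = C1 + b^4 + 2*b^3/3 + sqrt(3)*b^2/2 + sqrt(3)*b + 3*exp(2*b)/2


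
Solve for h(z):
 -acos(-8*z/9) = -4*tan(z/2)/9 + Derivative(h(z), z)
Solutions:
 h(z) = C1 - z*acos(-8*z/9) - sqrt(81 - 64*z^2)/8 - 8*log(cos(z/2))/9


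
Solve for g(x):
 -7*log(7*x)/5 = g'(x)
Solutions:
 g(x) = C1 - 7*x*log(x)/5 - 7*x*log(7)/5 + 7*x/5


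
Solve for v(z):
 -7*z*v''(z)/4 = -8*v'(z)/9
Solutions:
 v(z) = C1 + C2*z^(95/63)


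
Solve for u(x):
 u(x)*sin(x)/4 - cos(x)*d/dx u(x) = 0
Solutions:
 u(x) = C1/cos(x)^(1/4)


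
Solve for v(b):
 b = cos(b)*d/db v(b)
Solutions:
 v(b) = C1 + Integral(b/cos(b), b)


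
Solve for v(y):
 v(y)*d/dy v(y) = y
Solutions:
 v(y) = -sqrt(C1 + y^2)
 v(y) = sqrt(C1 + y^2)


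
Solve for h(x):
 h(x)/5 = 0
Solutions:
 h(x) = 0


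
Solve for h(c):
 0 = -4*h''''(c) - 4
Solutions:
 h(c) = C1 + C2*c + C3*c^2 + C4*c^3 - c^4/24


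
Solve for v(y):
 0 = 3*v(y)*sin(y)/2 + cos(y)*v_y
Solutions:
 v(y) = C1*cos(y)^(3/2)


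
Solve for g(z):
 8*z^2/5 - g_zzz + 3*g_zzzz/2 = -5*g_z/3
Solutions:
 g(z) = C1 + C2*exp(z*(4/(9*sqrt(1945) + 397)^(1/3) + 4 + (9*sqrt(1945) + 397)^(1/3))/18)*sin(sqrt(3)*z*(-(9*sqrt(1945) + 397)^(1/3) + 4/(9*sqrt(1945) + 397)^(1/3))/18) + C3*exp(z*(4/(9*sqrt(1945) + 397)^(1/3) + 4 + (9*sqrt(1945) + 397)^(1/3))/18)*cos(sqrt(3)*z*(-(9*sqrt(1945) + 397)^(1/3) + 4/(9*sqrt(1945) + 397)^(1/3))/18) + C4*exp(z*(-(9*sqrt(1945) + 397)^(1/3) - 4/(9*sqrt(1945) + 397)^(1/3) + 2)/9) - 8*z^3/25 - 144*z/125


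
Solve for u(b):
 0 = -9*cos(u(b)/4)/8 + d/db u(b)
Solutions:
 -9*b/8 - 2*log(sin(u(b)/4) - 1) + 2*log(sin(u(b)/4) + 1) = C1


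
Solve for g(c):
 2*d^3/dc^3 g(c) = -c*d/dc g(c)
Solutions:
 g(c) = C1 + Integral(C2*airyai(-2^(2/3)*c/2) + C3*airybi(-2^(2/3)*c/2), c)


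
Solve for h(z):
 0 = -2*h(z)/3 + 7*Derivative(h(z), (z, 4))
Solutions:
 h(z) = C1*exp(-2^(1/4)*21^(3/4)*z/21) + C2*exp(2^(1/4)*21^(3/4)*z/21) + C3*sin(2^(1/4)*21^(3/4)*z/21) + C4*cos(2^(1/4)*21^(3/4)*z/21)


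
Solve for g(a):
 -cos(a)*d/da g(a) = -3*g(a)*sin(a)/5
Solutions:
 g(a) = C1/cos(a)^(3/5)


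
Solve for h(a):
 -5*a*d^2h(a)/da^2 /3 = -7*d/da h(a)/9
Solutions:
 h(a) = C1 + C2*a^(22/15)


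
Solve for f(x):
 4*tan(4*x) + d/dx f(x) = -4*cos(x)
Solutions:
 f(x) = C1 + log(cos(4*x)) - 4*sin(x)


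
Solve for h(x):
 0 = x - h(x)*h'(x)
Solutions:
 h(x) = -sqrt(C1 + x^2)
 h(x) = sqrt(C1 + x^2)


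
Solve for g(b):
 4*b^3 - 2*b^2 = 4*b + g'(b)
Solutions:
 g(b) = C1 + b^4 - 2*b^3/3 - 2*b^2


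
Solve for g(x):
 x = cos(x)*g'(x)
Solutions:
 g(x) = C1 + Integral(x/cos(x), x)


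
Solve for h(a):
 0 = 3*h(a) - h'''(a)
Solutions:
 h(a) = C3*exp(3^(1/3)*a) + (C1*sin(3^(5/6)*a/2) + C2*cos(3^(5/6)*a/2))*exp(-3^(1/3)*a/2)


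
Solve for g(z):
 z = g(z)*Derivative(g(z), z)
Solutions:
 g(z) = -sqrt(C1 + z^2)
 g(z) = sqrt(C1 + z^2)


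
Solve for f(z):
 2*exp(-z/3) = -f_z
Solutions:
 f(z) = C1 + 6*exp(-z/3)


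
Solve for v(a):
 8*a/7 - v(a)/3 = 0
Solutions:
 v(a) = 24*a/7


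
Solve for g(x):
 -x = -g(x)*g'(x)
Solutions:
 g(x) = -sqrt(C1 + x^2)
 g(x) = sqrt(C1 + x^2)


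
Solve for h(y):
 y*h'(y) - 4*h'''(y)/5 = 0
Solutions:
 h(y) = C1 + Integral(C2*airyai(10^(1/3)*y/2) + C3*airybi(10^(1/3)*y/2), y)


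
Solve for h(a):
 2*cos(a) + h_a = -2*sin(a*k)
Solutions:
 h(a) = C1 - 2*sin(a) + 2*cos(a*k)/k


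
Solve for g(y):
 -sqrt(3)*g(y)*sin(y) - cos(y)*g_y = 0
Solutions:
 g(y) = C1*cos(y)^(sqrt(3))


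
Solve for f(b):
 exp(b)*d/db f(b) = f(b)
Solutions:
 f(b) = C1*exp(-exp(-b))


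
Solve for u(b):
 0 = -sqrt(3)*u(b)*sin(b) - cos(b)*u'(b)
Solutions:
 u(b) = C1*cos(b)^(sqrt(3))


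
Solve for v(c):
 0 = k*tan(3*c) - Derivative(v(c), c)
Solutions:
 v(c) = C1 - k*log(cos(3*c))/3


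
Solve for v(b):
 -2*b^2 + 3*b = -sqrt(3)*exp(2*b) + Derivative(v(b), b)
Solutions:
 v(b) = C1 - 2*b^3/3 + 3*b^2/2 + sqrt(3)*exp(2*b)/2


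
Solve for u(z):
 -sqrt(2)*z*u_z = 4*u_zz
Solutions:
 u(z) = C1 + C2*erf(2^(3/4)*z/4)


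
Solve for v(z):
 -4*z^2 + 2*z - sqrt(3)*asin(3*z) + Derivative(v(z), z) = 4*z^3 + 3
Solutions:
 v(z) = C1 + z^4 + 4*z^3/3 - z^2 + 3*z + sqrt(3)*(z*asin(3*z) + sqrt(1 - 9*z^2)/3)


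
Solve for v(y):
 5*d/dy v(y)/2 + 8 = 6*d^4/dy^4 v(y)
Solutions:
 v(y) = C1 + C4*exp(90^(1/3)*y/6) - 16*y/5 + (C2*sin(10^(1/3)*3^(1/6)*y/4) + C3*cos(10^(1/3)*3^(1/6)*y/4))*exp(-90^(1/3)*y/12)


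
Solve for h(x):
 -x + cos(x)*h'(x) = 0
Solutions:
 h(x) = C1 + Integral(x/cos(x), x)


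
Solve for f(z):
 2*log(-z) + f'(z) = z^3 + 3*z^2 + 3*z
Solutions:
 f(z) = C1 + z^4/4 + z^3 + 3*z^2/2 - 2*z*log(-z) + 2*z


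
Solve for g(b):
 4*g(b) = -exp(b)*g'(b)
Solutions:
 g(b) = C1*exp(4*exp(-b))


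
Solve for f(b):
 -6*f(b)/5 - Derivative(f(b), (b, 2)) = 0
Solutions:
 f(b) = C1*sin(sqrt(30)*b/5) + C2*cos(sqrt(30)*b/5)


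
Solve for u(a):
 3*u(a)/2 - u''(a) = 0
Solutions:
 u(a) = C1*exp(-sqrt(6)*a/2) + C2*exp(sqrt(6)*a/2)


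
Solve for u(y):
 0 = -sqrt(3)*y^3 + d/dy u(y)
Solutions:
 u(y) = C1 + sqrt(3)*y^4/4


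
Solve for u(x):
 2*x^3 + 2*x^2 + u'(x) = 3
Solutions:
 u(x) = C1 - x^4/2 - 2*x^3/3 + 3*x


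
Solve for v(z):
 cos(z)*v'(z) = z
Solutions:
 v(z) = C1 + Integral(z/cos(z), z)


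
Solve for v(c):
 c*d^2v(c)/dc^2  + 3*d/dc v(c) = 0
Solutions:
 v(c) = C1 + C2/c^2


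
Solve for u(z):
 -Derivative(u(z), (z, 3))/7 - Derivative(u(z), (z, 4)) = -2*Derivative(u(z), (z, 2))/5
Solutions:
 u(z) = C1 + C2*z + C3*exp(z*(-5 + sqrt(1985))/70) + C4*exp(-z*(5 + sqrt(1985))/70)


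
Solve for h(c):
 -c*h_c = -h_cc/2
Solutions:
 h(c) = C1 + C2*erfi(c)


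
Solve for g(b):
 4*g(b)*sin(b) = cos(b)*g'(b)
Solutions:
 g(b) = C1/cos(b)^4


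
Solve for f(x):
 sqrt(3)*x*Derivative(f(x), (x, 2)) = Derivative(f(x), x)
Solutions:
 f(x) = C1 + C2*x^(sqrt(3)/3 + 1)


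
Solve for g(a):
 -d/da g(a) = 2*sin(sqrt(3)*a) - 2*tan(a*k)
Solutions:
 g(a) = C1 + 2*Piecewise((-log(cos(a*k))/k, Ne(k, 0)), (0, True)) + 2*sqrt(3)*cos(sqrt(3)*a)/3


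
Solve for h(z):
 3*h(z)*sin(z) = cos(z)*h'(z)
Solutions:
 h(z) = C1/cos(z)^3


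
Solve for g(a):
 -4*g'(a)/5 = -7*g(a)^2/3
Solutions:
 g(a) = -12/(C1 + 35*a)


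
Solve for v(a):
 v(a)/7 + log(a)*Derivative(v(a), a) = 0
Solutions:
 v(a) = C1*exp(-li(a)/7)


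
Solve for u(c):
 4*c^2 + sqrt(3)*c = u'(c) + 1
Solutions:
 u(c) = C1 + 4*c^3/3 + sqrt(3)*c^2/2 - c


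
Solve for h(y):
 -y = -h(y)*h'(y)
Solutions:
 h(y) = -sqrt(C1 + y^2)
 h(y) = sqrt(C1 + y^2)


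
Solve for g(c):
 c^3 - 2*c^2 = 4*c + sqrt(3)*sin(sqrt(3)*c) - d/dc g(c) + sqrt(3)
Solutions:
 g(c) = C1 - c^4/4 + 2*c^3/3 + 2*c^2 + sqrt(3)*c - cos(sqrt(3)*c)


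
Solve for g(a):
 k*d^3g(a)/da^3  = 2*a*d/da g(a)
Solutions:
 g(a) = C1 + Integral(C2*airyai(2^(1/3)*a*(1/k)^(1/3)) + C3*airybi(2^(1/3)*a*(1/k)^(1/3)), a)


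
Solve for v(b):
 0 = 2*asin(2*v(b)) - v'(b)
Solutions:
 Integral(1/asin(2*_y), (_y, v(b))) = C1 + 2*b


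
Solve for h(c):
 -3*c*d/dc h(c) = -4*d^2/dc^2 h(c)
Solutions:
 h(c) = C1 + C2*erfi(sqrt(6)*c/4)


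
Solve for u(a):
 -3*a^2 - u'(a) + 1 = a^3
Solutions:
 u(a) = C1 - a^4/4 - a^3 + a


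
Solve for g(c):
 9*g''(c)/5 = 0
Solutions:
 g(c) = C1 + C2*c


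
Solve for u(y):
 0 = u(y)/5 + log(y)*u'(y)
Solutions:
 u(y) = C1*exp(-li(y)/5)


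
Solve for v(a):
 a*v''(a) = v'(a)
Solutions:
 v(a) = C1 + C2*a^2


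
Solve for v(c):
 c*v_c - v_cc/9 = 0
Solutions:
 v(c) = C1 + C2*erfi(3*sqrt(2)*c/2)


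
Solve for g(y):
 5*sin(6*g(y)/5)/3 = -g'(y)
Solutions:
 5*y/3 + 5*log(cos(6*g(y)/5) - 1)/12 - 5*log(cos(6*g(y)/5) + 1)/12 = C1


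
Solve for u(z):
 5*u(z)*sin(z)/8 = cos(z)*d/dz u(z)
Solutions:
 u(z) = C1/cos(z)^(5/8)


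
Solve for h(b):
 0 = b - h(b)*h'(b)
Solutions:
 h(b) = -sqrt(C1 + b^2)
 h(b) = sqrt(C1 + b^2)


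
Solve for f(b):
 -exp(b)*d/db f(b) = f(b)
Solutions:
 f(b) = C1*exp(exp(-b))


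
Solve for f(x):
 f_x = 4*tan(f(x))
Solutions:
 f(x) = pi - asin(C1*exp(4*x))
 f(x) = asin(C1*exp(4*x))


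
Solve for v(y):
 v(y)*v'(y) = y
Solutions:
 v(y) = -sqrt(C1 + y^2)
 v(y) = sqrt(C1 + y^2)


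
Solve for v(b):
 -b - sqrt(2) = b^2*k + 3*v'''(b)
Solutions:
 v(b) = C1 + C2*b + C3*b^2 - b^5*k/180 - b^4/72 - sqrt(2)*b^3/18


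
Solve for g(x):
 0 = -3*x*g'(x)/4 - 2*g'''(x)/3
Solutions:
 g(x) = C1 + Integral(C2*airyai(-3^(2/3)*x/2) + C3*airybi(-3^(2/3)*x/2), x)


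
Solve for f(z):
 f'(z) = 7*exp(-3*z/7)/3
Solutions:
 f(z) = C1 - 49*exp(-3*z/7)/9


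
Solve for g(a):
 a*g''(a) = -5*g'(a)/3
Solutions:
 g(a) = C1 + C2/a^(2/3)


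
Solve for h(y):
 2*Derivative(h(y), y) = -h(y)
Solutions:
 h(y) = C1*exp(-y/2)


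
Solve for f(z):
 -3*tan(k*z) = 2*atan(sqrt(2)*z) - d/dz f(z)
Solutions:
 f(z) = C1 + 2*z*atan(sqrt(2)*z) + 3*Piecewise((-log(cos(k*z))/k, Ne(k, 0)), (0, True)) - sqrt(2)*log(2*z^2 + 1)/2


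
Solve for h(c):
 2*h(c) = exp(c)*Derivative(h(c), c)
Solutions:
 h(c) = C1*exp(-2*exp(-c))


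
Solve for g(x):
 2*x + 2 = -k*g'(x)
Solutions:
 g(x) = C1 - x^2/k - 2*x/k


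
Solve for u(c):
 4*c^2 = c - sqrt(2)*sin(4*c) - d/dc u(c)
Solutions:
 u(c) = C1 - 4*c^3/3 + c^2/2 + sqrt(2)*cos(4*c)/4


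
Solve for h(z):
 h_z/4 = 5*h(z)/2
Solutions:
 h(z) = C1*exp(10*z)


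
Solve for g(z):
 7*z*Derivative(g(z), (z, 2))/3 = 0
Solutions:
 g(z) = C1 + C2*z


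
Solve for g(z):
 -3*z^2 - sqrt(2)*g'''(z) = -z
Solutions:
 g(z) = C1 + C2*z + C3*z^2 - sqrt(2)*z^5/40 + sqrt(2)*z^4/48


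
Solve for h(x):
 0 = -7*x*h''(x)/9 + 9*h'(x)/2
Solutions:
 h(x) = C1 + C2*x^(95/14)


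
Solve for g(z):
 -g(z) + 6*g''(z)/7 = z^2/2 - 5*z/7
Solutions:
 g(z) = C1*exp(-sqrt(42)*z/6) + C2*exp(sqrt(42)*z/6) - z^2/2 + 5*z/7 - 6/7


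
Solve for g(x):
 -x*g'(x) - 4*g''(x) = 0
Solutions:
 g(x) = C1 + C2*erf(sqrt(2)*x/4)


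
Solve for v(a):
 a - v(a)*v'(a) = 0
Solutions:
 v(a) = -sqrt(C1 + a^2)
 v(a) = sqrt(C1 + a^2)


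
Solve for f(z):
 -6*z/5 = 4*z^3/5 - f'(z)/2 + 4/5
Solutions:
 f(z) = C1 + 2*z^4/5 + 6*z^2/5 + 8*z/5


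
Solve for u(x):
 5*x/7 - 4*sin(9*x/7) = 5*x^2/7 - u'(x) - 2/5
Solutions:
 u(x) = C1 + 5*x^3/21 - 5*x^2/14 - 2*x/5 - 28*cos(9*x/7)/9


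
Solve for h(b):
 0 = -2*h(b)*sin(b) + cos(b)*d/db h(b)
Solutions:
 h(b) = C1/cos(b)^2


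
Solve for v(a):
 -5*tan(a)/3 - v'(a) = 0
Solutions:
 v(a) = C1 + 5*log(cos(a))/3


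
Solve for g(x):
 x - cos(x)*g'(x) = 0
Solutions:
 g(x) = C1 + Integral(x/cos(x), x)


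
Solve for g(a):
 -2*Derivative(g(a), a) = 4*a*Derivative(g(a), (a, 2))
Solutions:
 g(a) = C1 + C2*sqrt(a)


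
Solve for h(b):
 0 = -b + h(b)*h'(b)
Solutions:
 h(b) = -sqrt(C1 + b^2)
 h(b) = sqrt(C1 + b^2)


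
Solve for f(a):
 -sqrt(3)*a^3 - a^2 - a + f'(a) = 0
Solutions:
 f(a) = C1 + sqrt(3)*a^4/4 + a^3/3 + a^2/2


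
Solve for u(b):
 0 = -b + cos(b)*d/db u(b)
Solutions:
 u(b) = C1 + Integral(b/cos(b), b)


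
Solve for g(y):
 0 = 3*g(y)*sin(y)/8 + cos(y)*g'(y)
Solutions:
 g(y) = C1*cos(y)^(3/8)


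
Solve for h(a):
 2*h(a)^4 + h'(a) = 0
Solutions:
 h(a) = (-3^(2/3) - 3*3^(1/6)*I)*(1/(C1 + 2*a))^(1/3)/6
 h(a) = (-3^(2/3) + 3*3^(1/6)*I)*(1/(C1 + 2*a))^(1/3)/6
 h(a) = (1/(C1 + 6*a))^(1/3)


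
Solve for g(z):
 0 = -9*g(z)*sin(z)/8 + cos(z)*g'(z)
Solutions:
 g(z) = C1/cos(z)^(9/8)


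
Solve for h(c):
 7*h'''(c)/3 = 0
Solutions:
 h(c) = C1 + C2*c + C3*c^2


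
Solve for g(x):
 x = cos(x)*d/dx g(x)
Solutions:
 g(x) = C1 + Integral(x/cos(x), x)


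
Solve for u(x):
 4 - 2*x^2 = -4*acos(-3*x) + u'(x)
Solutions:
 u(x) = C1 - 2*x^3/3 + 4*x*acos(-3*x) + 4*x + 4*sqrt(1 - 9*x^2)/3


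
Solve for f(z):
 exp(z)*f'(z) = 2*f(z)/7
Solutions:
 f(z) = C1*exp(-2*exp(-z)/7)


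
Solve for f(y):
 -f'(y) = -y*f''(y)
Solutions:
 f(y) = C1 + C2*y^2


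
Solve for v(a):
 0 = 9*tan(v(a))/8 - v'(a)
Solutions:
 v(a) = pi - asin(C1*exp(9*a/8))
 v(a) = asin(C1*exp(9*a/8))


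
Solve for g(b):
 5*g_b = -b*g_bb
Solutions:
 g(b) = C1 + C2/b^4


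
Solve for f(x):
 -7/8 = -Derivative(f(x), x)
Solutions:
 f(x) = C1 + 7*x/8


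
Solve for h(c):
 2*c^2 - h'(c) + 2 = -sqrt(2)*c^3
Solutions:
 h(c) = C1 + sqrt(2)*c^4/4 + 2*c^3/3 + 2*c


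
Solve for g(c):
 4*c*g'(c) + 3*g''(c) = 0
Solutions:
 g(c) = C1 + C2*erf(sqrt(6)*c/3)


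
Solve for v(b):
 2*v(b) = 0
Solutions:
 v(b) = 0


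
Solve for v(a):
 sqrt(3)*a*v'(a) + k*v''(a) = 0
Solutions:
 v(a) = C1 + C2*sqrt(k)*erf(sqrt(2)*3^(1/4)*a*sqrt(1/k)/2)


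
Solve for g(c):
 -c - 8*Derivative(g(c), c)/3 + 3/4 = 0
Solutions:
 g(c) = C1 - 3*c^2/16 + 9*c/32


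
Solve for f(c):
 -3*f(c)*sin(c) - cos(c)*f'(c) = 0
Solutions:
 f(c) = C1*cos(c)^3


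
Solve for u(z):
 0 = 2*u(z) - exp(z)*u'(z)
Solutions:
 u(z) = C1*exp(-2*exp(-z))


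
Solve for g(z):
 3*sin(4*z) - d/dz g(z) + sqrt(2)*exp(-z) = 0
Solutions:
 g(z) = C1 - 3*cos(4*z)/4 - sqrt(2)*exp(-z)


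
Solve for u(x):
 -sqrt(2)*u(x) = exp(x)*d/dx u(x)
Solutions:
 u(x) = C1*exp(sqrt(2)*exp(-x))


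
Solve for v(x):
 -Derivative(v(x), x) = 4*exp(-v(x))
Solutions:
 v(x) = log(C1 - 4*x)


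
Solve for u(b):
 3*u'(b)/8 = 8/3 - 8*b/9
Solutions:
 u(b) = C1 - 32*b^2/27 + 64*b/9


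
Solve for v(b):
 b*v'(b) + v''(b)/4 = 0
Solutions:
 v(b) = C1 + C2*erf(sqrt(2)*b)


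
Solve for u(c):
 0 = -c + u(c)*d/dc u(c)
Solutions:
 u(c) = -sqrt(C1 + c^2)
 u(c) = sqrt(C1 + c^2)


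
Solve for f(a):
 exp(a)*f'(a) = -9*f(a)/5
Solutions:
 f(a) = C1*exp(9*exp(-a)/5)


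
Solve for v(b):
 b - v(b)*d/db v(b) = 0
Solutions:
 v(b) = -sqrt(C1 + b^2)
 v(b) = sqrt(C1 + b^2)


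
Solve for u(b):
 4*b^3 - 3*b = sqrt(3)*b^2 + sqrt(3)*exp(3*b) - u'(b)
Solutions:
 u(b) = C1 - b^4 + sqrt(3)*b^3/3 + 3*b^2/2 + sqrt(3)*exp(3*b)/3


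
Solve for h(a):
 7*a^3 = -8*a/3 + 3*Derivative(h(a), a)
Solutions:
 h(a) = C1 + 7*a^4/12 + 4*a^2/9


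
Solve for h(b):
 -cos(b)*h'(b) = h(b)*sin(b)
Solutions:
 h(b) = C1*cos(b)


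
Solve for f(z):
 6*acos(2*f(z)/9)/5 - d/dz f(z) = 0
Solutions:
 Integral(1/acos(2*_y/9), (_y, f(z))) = C1 + 6*z/5


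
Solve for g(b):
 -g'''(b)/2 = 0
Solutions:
 g(b) = C1 + C2*b + C3*b^2


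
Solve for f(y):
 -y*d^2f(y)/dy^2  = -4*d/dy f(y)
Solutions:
 f(y) = C1 + C2*y^5


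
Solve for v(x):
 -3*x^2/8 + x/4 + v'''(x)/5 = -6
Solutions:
 v(x) = C1 + C2*x + C3*x^2 + x^5/32 - 5*x^4/96 - 5*x^3


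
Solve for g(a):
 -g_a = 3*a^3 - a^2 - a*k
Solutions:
 g(a) = C1 - 3*a^4/4 + a^3/3 + a^2*k/2


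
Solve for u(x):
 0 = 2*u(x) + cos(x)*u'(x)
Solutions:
 u(x) = C1*(sin(x) - 1)/(sin(x) + 1)


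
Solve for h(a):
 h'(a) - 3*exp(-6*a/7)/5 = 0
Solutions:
 h(a) = C1 - 7*exp(-6*a/7)/10


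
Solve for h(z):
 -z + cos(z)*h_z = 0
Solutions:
 h(z) = C1 + Integral(z/cos(z), z)


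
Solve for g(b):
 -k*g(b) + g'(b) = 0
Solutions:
 g(b) = C1*exp(b*k)


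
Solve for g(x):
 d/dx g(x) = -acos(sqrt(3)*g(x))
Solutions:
 Integral(1/acos(sqrt(3)*_y), (_y, g(x))) = C1 - x


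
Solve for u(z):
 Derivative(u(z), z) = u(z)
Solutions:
 u(z) = C1*exp(z)


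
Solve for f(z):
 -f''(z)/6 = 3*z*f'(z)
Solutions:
 f(z) = C1 + C2*erf(3*z)


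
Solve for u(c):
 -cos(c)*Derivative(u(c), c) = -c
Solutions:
 u(c) = C1 + Integral(c/cos(c), c)


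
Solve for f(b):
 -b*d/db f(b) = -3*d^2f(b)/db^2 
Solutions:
 f(b) = C1 + C2*erfi(sqrt(6)*b/6)


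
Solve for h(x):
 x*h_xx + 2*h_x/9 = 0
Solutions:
 h(x) = C1 + C2*x^(7/9)


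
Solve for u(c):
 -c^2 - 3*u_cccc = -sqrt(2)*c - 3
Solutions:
 u(c) = C1 + C2*c + C3*c^2 + C4*c^3 - c^6/1080 + sqrt(2)*c^5/360 + c^4/24


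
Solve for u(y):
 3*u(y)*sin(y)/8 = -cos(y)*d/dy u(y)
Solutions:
 u(y) = C1*cos(y)^(3/8)


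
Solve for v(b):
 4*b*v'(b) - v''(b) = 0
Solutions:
 v(b) = C1 + C2*erfi(sqrt(2)*b)


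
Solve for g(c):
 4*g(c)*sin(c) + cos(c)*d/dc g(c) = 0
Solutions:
 g(c) = C1*cos(c)^4


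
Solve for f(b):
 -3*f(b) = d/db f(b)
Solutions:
 f(b) = C1*exp(-3*b)


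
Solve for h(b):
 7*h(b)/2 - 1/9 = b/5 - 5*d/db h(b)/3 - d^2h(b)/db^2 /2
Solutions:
 h(b) = 2*b/35 + (C1*sin(sqrt(38)*b/3) + C2*cos(sqrt(38)*b/3))*exp(-5*b/3) + 2/441


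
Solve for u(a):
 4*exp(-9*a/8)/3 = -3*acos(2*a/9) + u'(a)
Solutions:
 u(a) = C1 + 3*a*acos(2*a/9) - 3*sqrt(81 - 4*a^2)/2 - 32*exp(-9*a/8)/27


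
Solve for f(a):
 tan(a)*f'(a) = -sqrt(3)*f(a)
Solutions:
 f(a) = C1/sin(a)^(sqrt(3))


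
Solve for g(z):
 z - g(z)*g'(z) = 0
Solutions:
 g(z) = -sqrt(C1 + z^2)
 g(z) = sqrt(C1 + z^2)


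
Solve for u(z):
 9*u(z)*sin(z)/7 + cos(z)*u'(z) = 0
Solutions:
 u(z) = C1*cos(z)^(9/7)


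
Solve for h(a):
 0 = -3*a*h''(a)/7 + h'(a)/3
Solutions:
 h(a) = C1 + C2*a^(16/9)


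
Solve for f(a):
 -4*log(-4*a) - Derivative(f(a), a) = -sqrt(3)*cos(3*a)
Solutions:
 f(a) = C1 - 4*a*log(-a) - 8*a*log(2) + 4*a + sqrt(3)*sin(3*a)/3


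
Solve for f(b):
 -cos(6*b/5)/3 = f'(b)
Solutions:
 f(b) = C1 - 5*sin(6*b/5)/18


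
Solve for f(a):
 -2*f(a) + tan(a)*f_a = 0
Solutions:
 f(a) = C1*sin(a)^2


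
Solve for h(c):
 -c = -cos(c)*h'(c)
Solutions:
 h(c) = C1 + Integral(c/cos(c), c)


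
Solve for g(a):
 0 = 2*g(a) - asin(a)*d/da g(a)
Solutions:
 g(a) = C1*exp(2*Integral(1/asin(a), a))


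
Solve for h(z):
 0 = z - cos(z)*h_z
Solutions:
 h(z) = C1 + Integral(z/cos(z), z)


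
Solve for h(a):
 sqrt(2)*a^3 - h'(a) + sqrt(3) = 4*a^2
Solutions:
 h(a) = C1 + sqrt(2)*a^4/4 - 4*a^3/3 + sqrt(3)*a


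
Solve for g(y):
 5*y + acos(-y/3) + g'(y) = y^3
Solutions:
 g(y) = C1 + y^4/4 - 5*y^2/2 - y*acos(-y/3) - sqrt(9 - y^2)


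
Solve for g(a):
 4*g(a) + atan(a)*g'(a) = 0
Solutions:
 g(a) = C1*exp(-4*Integral(1/atan(a), a))


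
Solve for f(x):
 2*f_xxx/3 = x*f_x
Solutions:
 f(x) = C1 + Integral(C2*airyai(2^(2/3)*3^(1/3)*x/2) + C3*airybi(2^(2/3)*3^(1/3)*x/2), x)


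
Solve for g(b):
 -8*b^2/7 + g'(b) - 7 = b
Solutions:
 g(b) = C1 + 8*b^3/21 + b^2/2 + 7*b


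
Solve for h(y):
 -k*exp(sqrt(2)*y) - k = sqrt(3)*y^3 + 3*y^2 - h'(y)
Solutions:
 h(y) = C1 + k*y + sqrt(2)*k*exp(sqrt(2)*y)/2 + sqrt(3)*y^4/4 + y^3


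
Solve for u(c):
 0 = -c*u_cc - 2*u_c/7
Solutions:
 u(c) = C1 + C2*c^(5/7)


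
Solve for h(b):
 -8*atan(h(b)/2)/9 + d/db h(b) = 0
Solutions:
 Integral(1/atan(_y/2), (_y, h(b))) = C1 + 8*b/9


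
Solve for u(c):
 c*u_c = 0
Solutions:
 u(c) = C1


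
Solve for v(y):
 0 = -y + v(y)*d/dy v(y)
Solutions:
 v(y) = -sqrt(C1 + y^2)
 v(y) = sqrt(C1 + y^2)


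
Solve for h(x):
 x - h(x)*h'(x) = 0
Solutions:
 h(x) = -sqrt(C1 + x^2)
 h(x) = sqrt(C1 + x^2)


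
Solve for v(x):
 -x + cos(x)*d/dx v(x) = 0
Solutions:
 v(x) = C1 + Integral(x/cos(x), x)


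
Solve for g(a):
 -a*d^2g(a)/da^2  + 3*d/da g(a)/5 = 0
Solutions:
 g(a) = C1 + C2*a^(8/5)


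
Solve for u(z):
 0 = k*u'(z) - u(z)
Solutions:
 u(z) = C1*exp(z/k)


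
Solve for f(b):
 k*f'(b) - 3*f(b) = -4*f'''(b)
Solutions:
 f(b) = C1*exp(b*(-k/((-3^(1/3) + 3^(5/6)*I)*(sqrt(3)*sqrt(k^3 + 243) + 27)^(1/3)) - 3^(1/3)*(sqrt(3)*sqrt(k^3 + 243) + 27)^(1/3)/12 + 3^(5/6)*I*(sqrt(3)*sqrt(k^3 + 243) + 27)^(1/3)/12)) + C2*exp(b*(k/((3^(1/3) + 3^(5/6)*I)*(sqrt(3)*sqrt(k^3 + 243) + 27)^(1/3)) - 3^(1/3)*(sqrt(3)*sqrt(k^3 + 243) + 27)^(1/3)/12 - 3^(5/6)*I*(sqrt(3)*sqrt(k^3 + 243) + 27)^(1/3)/12)) + C3*exp(3^(1/3)*b*(-3^(1/3)*k/(sqrt(3)*sqrt(k^3 + 243) + 27)^(1/3) + (sqrt(3)*sqrt(k^3 + 243) + 27)^(1/3))/6)


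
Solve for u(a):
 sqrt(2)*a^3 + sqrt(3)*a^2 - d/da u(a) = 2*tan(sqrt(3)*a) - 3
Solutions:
 u(a) = C1 + sqrt(2)*a^4/4 + sqrt(3)*a^3/3 + 3*a + 2*sqrt(3)*log(cos(sqrt(3)*a))/3


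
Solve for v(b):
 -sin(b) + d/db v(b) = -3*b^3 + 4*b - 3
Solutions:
 v(b) = C1 - 3*b^4/4 + 2*b^2 - 3*b - cos(b)


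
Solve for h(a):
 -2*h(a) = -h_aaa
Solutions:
 h(a) = C3*exp(2^(1/3)*a) + (C1*sin(2^(1/3)*sqrt(3)*a/2) + C2*cos(2^(1/3)*sqrt(3)*a/2))*exp(-2^(1/3)*a/2)


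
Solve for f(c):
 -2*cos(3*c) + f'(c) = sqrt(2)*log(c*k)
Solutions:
 f(c) = C1 + sqrt(2)*c*(log(c*k) - 1) + 2*sin(3*c)/3


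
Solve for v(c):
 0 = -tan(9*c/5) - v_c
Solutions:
 v(c) = C1 + 5*log(cos(9*c/5))/9


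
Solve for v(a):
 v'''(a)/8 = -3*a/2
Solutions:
 v(a) = C1 + C2*a + C3*a^2 - a^4/2


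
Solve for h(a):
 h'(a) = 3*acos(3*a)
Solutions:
 h(a) = C1 + 3*a*acos(3*a) - sqrt(1 - 9*a^2)


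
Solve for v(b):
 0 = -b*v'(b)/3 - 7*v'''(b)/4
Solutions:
 v(b) = C1 + Integral(C2*airyai(-42^(2/3)*b/21) + C3*airybi(-42^(2/3)*b/21), b)


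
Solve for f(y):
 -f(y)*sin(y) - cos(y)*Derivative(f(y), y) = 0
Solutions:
 f(y) = C1*cos(y)


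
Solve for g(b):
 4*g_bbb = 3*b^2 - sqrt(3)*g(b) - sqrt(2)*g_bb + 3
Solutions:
 g(b) = C1*exp(b*(-2*sqrt(2) + 2^(2/3)/(sqrt(2) + 108*sqrt(3) + sqrt(-2 + (sqrt(2) + 108*sqrt(3))^2))^(1/3) + 2^(1/3)*(sqrt(2) + 108*sqrt(3) + sqrt(-2 + (sqrt(2) + 108*sqrt(3))^2))^(1/3))/24)*sin(2^(1/3)*sqrt(3)*b*(-(sqrt(2) + 108*sqrt(3) + sqrt(-2 + (sqrt(2) + 108*sqrt(3))^2))^(1/3) + 2^(1/3)/(sqrt(2) + 108*sqrt(3) + sqrt(-2 + (sqrt(2) + 108*sqrt(3))^2))^(1/3))/24) + C2*exp(b*(-2*sqrt(2) + 2^(2/3)/(sqrt(2) + 108*sqrt(3) + sqrt(-2 + (sqrt(2) + 108*sqrt(3))^2))^(1/3) + 2^(1/3)*(sqrt(2) + 108*sqrt(3) + sqrt(-2 + (sqrt(2) + 108*sqrt(3))^2))^(1/3))/24)*cos(2^(1/3)*sqrt(3)*b*(-(sqrt(2) + 108*sqrt(3) + sqrt(-2 + (sqrt(2) + 108*sqrt(3))^2))^(1/3) + 2^(1/3)/(sqrt(2) + 108*sqrt(3) + sqrt(-2 + (sqrt(2) + 108*sqrt(3))^2))^(1/3))/24) + C3*exp(-b*(2^(2/3)/(sqrt(2) + 108*sqrt(3) + sqrt(-2 + (sqrt(2) + 108*sqrt(3))^2))^(1/3) + sqrt(2) + 2^(1/3)*(sqrt(2) + 108*sqrt(3) + sqrt(-2 + (sqrt(2) + 108*sqrt(3))^2))^(1/3))/12) + sqrt(3)*b^2 - 2*sqrt(2) + sqrt(3)


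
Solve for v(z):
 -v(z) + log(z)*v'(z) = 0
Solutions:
 v(z) = C1*exp(li(z))


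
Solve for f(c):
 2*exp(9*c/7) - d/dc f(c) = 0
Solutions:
 f(c) = C1 + 14*exp(9*c/7)/9


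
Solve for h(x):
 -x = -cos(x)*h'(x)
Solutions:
 h(x) = C1 + Integral(x/cos(x), x)


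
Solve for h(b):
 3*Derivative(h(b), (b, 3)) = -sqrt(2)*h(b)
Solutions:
 h(b) = C3*exp(-2^(1/6)*3^(2/3)*b/3) + (C1*sin(6^(1/6)*b/2) + C2*cos(6^(1/6)*b/2))*exp(2^(1/6)*3^(2/3)*b/6)


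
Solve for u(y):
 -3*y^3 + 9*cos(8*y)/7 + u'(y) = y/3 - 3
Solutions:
 u(y) = C1 + 3*y^4/4 + y^2/6 - 3*y - 9*sin(8*y)/56


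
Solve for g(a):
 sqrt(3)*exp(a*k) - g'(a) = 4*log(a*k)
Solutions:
 g(a) = C1 - 4*a*log(a*k) + 4*a + Piecewise((sqrt(3)*exp(a*k)/k, Ne(k, 0)), (sqrt(3)*a, True))


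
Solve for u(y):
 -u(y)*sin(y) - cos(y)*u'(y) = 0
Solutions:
 u(y) = C1*cos(y)


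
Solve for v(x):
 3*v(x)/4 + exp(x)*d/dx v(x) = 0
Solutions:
 v(x) = C1*exp(3*exp(-x)/4)


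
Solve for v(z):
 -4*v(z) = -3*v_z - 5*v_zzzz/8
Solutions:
 v(z) = C1*exp(z*(-10^(2/3)*(19 + 3*sqrt(129))^(1/3) + 20*10^(1/3)/(19 + 3*sqrt(129))^(1/3) + 20)/30)*sin(10^(1/3)*sqrt(3)*z*(20/(19 + 3*sqrt(129))^(1/3) + 10^(1/3)*(19 + 3*sqrt(129))^(1/3))/30) + C2*exp(z*(-10^(2/3)*(19 + 3*sqrt(129))^(1/3) + 20*10^(1/3)/(19 + 3*sqrt(129))^(1/3) + 20)/30)*cos(10^(1/3)*sqrt(3)*z*(20/(19 + 3*sqrt(129))^(1/3) + 10^(1/3)*(19 + 3*sqrt(129))^(1/3))/30) + C3*exp(-2*z) + C4*exp(z*(-20*10^(1/3)/(19 + 3*sqrt(129))^(1/3) + 10 + 10^(2/3)*(19 + 3*sqrt(129))^(1/3))/15)


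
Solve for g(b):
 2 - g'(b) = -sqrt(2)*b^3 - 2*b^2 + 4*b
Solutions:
 g(b) = C1 + sqrt(2)*b^4/4 + 2*b^3/3 - 2*b^2 + 2*b


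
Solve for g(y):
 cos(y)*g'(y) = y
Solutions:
 g(y) = C1 + Integral(y/cos(y), y)


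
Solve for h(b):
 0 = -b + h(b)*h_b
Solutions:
 h(b) = -sqrt(C1 + b^2)
 h(b) = sqrt(C1 + b^2)


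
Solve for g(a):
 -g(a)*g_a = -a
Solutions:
 g(a) = -sqrt(C1 + a^2)
 g(a) = sqrt(C1 + a^2)


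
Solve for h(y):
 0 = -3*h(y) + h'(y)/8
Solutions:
 h(y) = C1*exp(24*y)


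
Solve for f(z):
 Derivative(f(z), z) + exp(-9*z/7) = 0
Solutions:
 f(z) = C1 + 7*exp(-9*z/7)/9


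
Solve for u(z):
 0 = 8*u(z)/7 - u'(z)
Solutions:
 u(z) = C1*exp(8*z/7)


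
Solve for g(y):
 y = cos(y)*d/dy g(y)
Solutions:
 g(y) = C1 + Integral(y/cos(y), y)


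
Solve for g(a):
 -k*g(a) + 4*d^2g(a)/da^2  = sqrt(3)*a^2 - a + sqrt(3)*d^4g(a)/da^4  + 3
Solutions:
 g(a) = C1*exp(-3^(3/4)*a*sqrt(2 - sqrt(-sqrt(3)*k + 4))/3) + C2*exp(3^(3/4)*a*sqrt(2 - sqrt(-sqrt(3)*k + 4))/3) + C3*exp(-3^(3/4)*a*sqrt(sqrt(-sqrt(3)*k + 4) + 2)/3) + C4*exp(3^(3/4)*a*sqrt(sqrt(-sqrt(3)*k + 4) + 2)/3) - sqrt(3)*a^2/k + a/k - 3/k - 8*sqrt(3)/k^2


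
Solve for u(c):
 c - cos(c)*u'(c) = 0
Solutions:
 u(c) = C1 + Integral(c/cos(c), c)


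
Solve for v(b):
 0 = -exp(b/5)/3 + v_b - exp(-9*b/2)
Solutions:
 v(b) = C1 + 5*exp(b/5)/3 - 2*exp(-9*b/2)/9


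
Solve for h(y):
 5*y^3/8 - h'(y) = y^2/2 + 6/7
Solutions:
 h(y) = C1 + 5*y^4/32 - y^3/6 - 6*y/7


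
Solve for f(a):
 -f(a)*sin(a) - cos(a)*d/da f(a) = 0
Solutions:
 f(a) = C1*cos(a)


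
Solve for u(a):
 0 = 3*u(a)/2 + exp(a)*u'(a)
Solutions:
 u(a) = C1*exp(3*exp(-a)/2)


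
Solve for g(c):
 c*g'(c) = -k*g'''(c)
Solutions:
 g(c) = C1 + Integral(C2*airyai(c*(-1/k)^(1/3)) + C3*airybi(c*(-1/k)^(1/3)), c)


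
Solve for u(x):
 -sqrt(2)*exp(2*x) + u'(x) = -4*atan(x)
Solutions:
 u(x) = C1 - 4*x*atan(x) + sqrt(2)*exp(2*x)/2 + 2*log(x^2 + 1)


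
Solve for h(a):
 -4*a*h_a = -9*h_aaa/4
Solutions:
 h(a) = C1 + Integral(C2*airyai(2*6^(1/3)*a/3) + C3*airybi(2*6^(1/3)*a/3), a)


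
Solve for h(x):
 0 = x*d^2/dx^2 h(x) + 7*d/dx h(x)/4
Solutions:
 h(x) = C1 + C2/x^(3/4)


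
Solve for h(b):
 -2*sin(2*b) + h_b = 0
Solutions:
 h(b) = C1 - cos(2*b)


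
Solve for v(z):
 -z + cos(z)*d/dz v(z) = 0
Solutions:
 v(z) = C1 + Integral(z/cos(z), z)


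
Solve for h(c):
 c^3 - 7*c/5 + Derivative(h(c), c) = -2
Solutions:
 h(c) = C1 - c^4/4 + 7*c^2/10 - 2*c


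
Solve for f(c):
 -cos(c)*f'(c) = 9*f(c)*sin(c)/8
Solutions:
 f(c) = C1*cos(c)^(9/8)


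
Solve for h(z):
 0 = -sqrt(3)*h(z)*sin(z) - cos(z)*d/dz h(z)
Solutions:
 h(z) = C1*cos(z)^(sqrt(3))


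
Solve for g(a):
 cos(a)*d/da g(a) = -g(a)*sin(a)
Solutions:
 g(a) = C1*cos(a)


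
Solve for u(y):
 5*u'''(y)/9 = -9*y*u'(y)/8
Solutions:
 u(y) = C1 + Integral(C2*airyai(-3*3^(1/3)*5^(2/3)*y/10) + C3*airybi(-3*3^(1/3)*5^(2/3)*y/10), y)


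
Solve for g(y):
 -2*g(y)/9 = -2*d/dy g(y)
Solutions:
 g(y) = C1*exp(y/9)


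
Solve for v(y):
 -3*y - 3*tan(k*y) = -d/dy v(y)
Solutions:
 v(y) = C1 + 3*y^2/2 + 3*Piecewise((-log(cos(k*y))/k, Ne(k, 0)), (0, True))


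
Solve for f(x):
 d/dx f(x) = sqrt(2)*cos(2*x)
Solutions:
 f(x) = C1 + sqrt(2)*sin(2*x)/2


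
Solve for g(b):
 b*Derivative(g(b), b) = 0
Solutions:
 g(b) = C1


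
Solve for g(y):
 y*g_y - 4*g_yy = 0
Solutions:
 g(y) = C1 + C2*erfi(sqrt(2)*y/4)


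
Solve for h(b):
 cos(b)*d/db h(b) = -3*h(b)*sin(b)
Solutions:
 h(b) = C1*cos(b)^3


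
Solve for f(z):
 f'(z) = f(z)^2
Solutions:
 f(z) = -1/(C1 + z)


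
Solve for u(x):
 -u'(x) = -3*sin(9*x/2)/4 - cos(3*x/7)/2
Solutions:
 u(x) = C1 + 7*sin(3*x/7)/6 - cos(9*x/2)/6


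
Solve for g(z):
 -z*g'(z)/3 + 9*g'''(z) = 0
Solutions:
 g(z) = C1 + Integral(C2*airyai(z/3) + C3*airybi(z/3), z)


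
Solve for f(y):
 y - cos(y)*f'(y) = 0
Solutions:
 f(y) = C1 + Integral(y/cos(y), y)


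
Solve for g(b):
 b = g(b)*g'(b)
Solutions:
 g(b) = -sqrt(C1 + b^2)
 g(b) = sqrt(C1 + b^2)


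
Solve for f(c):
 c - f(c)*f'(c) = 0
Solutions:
 f(c) = -sqrt(C1 + c^2)
 f(c) = sqrt(C1 + c^2)


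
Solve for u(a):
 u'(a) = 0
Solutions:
 u(a) = C1


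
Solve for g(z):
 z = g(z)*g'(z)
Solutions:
 g(z) = -sqrt(C1 + z^2)
 g(z) = sqrt(C1 + z^2)


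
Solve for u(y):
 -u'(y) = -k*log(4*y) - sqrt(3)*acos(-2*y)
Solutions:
 u(y) = C1 + k*y*(log(y) - 1) + 2*k*y*log(2) + sqrt(3)*(y*acos(-2*y) + sqrt(1 - 4*y^2)/2)


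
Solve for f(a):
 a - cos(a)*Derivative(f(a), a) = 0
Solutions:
 f(a) = C1 + Integral(a/cos(a), a)


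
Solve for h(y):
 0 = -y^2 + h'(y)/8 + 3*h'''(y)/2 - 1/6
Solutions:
 h(y) = C1 + C2*sin(sqrt(3)*y/6) + C3*cos(sqrt(3)*y/6) + 8*y^3/3 - 572*y/3


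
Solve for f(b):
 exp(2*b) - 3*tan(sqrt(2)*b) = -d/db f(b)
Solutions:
 f(b) = C1 - exp(2*b)/2 - 3*sqrt(2)*log(cos(sqrt(2)*b))/2


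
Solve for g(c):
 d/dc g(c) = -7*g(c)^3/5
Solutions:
 g(c) = -sqrt(10)*sqrt(-1/(C1 - 7*c))/2
 g(c) = sqrt(10)*sqrt(-1/(C1 - 7*c))/2


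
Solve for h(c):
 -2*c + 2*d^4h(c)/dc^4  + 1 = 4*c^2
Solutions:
 h(c) = C1 + C2*c + C3*c^2 + C4*c^3 + c^6/180 + c^5/120 - c^4/48


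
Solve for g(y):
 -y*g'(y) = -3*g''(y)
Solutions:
 g(y) = C1 + C2*erfi(sqrt(6)*y/6)


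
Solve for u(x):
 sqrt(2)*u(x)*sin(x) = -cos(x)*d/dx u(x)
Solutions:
 u(x) = C1*cos(x)^(sqrt(2))


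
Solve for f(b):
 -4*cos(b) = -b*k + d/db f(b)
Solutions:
 f(b) = C1 + b^2*k/2 - 4*sin(b)


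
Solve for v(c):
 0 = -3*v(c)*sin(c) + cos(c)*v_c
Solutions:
 v(c) = C1/cos(c)^3


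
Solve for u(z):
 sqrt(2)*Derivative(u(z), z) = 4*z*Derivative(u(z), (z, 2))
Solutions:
 u(z) = C1 + C2*z^(sqrt(2)/4 + 1)


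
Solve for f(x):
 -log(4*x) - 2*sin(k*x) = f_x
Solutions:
 f(x) = C1 - x*log(x) - 2*x*log(2) + x - 2*Piecewise((-cos(k*x)/k, Ne(k, 0)), (0, True))


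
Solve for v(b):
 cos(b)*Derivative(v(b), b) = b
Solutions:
 v(b) = C1 + Integral(b/cos(b), b)


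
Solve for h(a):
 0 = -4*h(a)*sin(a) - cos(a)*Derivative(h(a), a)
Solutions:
 h(a) = C1*cos(a)^4


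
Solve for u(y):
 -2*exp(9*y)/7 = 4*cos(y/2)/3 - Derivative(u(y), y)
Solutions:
 u(y) = C1 + 2*exp(9*y)/63 + 8*sin(y/2)/3


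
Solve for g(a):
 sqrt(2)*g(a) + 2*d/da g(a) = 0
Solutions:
 g(a) = C1*exp(-sqrt(2)*a/2)


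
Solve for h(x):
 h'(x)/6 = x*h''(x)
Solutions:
 h(x) = C1 + C2*x^(7/6)


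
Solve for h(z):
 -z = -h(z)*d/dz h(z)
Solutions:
 h(z) = -sqrt(C1 + z^2)
 h(z) = sqrt(C1 + z^2)


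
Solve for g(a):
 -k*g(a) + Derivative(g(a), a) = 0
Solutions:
 g(a) = C1*exp(a*k)


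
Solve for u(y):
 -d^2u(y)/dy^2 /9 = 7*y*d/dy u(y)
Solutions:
 u(y) = C1 + C2*erf(3*sqrt(14)*y/2)


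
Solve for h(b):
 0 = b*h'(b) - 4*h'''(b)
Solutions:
 h(b) = C1 + Integral(C2*airyai(2^(1/3)*b/2) + C3*airybi(2^(1/3)*b/2), b)


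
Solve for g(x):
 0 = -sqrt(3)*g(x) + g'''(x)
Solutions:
 g(x) = C3*exp(3^(1/6)*x) + (C1*sin(3^(2/3)*x/2) + C2*cos(3^(2/3)*x/2))*exp(-3^(1/6)*x/2)


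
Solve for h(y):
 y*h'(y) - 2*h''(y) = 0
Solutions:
 h(y) = C1 + C2*erfi(y/2)


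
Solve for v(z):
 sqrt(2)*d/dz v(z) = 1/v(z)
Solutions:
 v(z) = -sqrt(C1 + sqrt(2)*z)
 v(z) = sqrt(C1 + sqrt(2)*z)


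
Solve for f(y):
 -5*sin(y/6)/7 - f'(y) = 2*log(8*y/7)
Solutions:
 f(y) = C1 - 2*y*log(y) - 6*y*log(2) + 2*y + 2*y*log(7) + 30*cos(y/6)/7


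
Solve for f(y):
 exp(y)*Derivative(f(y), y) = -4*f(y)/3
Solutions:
 f(y) = C1*exp(4*exp(-y)/3)


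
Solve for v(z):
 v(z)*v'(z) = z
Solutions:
 v(z) = -sqrt(C1 + z^2)
 v(z) = sqrt(C1 + z^2)


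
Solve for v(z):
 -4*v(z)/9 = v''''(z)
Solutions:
 v(z) = (C1*sin(sqrt(3)*z/3) + C2*cos(sqrt(3)*z/3))*exp(-sqrt(3)*z/3) + (C3*sin(sqrt(3)*z/3) + C4*cos(sqrt(3)*z/3))*exp(sqrt(3)*z/3)


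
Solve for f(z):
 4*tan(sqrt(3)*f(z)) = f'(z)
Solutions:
 f(z) = sqrt(3)*(pi - asin(C1*exp(4*sqrt(3)*z)))/3
 f(z) = sqrt(3)*asin(C1*exp(4*sqrt(3)*z))/3


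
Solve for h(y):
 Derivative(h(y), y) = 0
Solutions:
 h(y) = C1


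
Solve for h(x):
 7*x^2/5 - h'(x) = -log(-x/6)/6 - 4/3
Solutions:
 h(x) = C1 + 7*x^3/15 + x*log(-x)/6 + x*(7 - log(6))/6


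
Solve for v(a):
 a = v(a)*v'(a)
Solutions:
 v(a) = -sqrt(C1 + a^2)
 v(a) = sqrt(C1 + a^2)


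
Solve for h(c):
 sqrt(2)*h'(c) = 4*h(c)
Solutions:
 h(c) = C1*exp(2*sqrt(2)*c)


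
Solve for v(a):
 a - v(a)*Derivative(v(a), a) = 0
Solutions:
 v(a) = -sqrt(C1 + a^2)
 v(a) = sqrt(C1 + a^2)


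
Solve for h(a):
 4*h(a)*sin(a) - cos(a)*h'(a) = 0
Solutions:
 h(a) = C1/cos(a)^4


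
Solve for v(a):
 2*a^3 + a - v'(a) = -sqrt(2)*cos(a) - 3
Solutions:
 v(a) = C1 + a^4/2 + a^2/2 + 3*a + sqrt(2)*sin(a)


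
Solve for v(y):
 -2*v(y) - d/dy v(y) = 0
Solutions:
 v(y) = C1*exp(-2*y)


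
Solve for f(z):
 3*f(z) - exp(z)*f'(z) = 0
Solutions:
 f(z) = C1*exp(-3*exp(-z))


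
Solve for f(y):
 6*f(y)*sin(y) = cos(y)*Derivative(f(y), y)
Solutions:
 f(y) = C1/cos(y)^6


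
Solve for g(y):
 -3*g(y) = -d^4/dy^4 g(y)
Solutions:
 g(y) = C1*exp(-3^(1/4)*y) + C2*exp(3^(1/4)*y) + C3*sin(3^(1/4)*y) + C4*cos(3^(1/4)*y)


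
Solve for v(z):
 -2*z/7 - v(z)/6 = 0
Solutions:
 v(z) = -12*z/7


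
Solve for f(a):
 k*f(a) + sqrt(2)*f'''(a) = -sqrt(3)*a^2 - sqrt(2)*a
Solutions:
 f(a) = C1*exp(2^(5/6)*a*(-k)^(1/3)/2) + C2*exp(2^(5/6)*a*(-k)^(1/3)*(-1 + sqrt(3)*I)/4) + C3*exp(-2^(5/6)*a*(-k)^(1/3)*(1 + sqrt(3)*I)/4) - sqrt(3)*a^2/k - sqrt(2)*a/k


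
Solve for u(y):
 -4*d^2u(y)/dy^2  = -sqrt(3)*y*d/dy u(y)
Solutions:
 u(y) = C1 + C2*erfi(sqrt(2)*3^(1/4)*y/4)


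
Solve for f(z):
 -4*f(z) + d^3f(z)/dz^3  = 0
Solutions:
 f(z) = C3*exp(2^(2/3)*z) + (C1*sin(2^(2/3)*sqrt(3)*z/2) + C2*cos(2^(2/3)*sqrt(3)*z/2))*exp(-2^(2/3)*z/2)


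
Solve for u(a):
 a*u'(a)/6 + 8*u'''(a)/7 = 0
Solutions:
 u(a) = C1 + Integral(C2*airyai(-6^(2/3)*7^(1/3)*a/12) + C3*airybi(-6^(2/3)*7^(1/3)*a/12), a)


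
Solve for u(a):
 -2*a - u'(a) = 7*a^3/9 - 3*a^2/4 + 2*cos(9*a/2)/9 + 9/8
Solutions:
 u(a) = C1 - 7*a^4/36 + a^3/4 - a^2 - 9*a/8 - 4*sin(9*a/2)/81


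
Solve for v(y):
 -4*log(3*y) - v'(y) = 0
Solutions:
 v(y) = C1 - 4*y*log(y) - y*log(81) + 4*y


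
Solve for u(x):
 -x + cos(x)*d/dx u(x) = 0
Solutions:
 u(x) = C1 + Integral(x/cos(x), x)


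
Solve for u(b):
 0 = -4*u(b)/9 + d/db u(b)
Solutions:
 u(b) = C1*exp(4*b/9)


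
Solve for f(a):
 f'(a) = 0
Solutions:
 f(a) = C1


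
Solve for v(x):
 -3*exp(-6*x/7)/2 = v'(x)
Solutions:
 v(x) = C1 + 7*exp(-6*x/7)/4


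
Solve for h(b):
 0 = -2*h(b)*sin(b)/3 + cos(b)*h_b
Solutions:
 h(b) = C1/cos(b)^(2/3)


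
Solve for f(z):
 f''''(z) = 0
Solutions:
 f(z) = C1 + C2*z + C3*z^2 + C4*z^3


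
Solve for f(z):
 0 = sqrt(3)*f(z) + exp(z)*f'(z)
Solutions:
 f(z) = C1*exp(sqrt(3)*exp(-z))


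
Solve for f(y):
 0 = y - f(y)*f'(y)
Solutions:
 f(y) = -sqrt(C1 + y^2)
 f(y) = sqrt(C1 + y^2)


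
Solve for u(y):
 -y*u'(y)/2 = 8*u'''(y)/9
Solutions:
 u(y) = C1 + Integral(C2*airyai(-6^(2/3)*y/4) + C3*airybi(-6^(2/3)*y/4), y)


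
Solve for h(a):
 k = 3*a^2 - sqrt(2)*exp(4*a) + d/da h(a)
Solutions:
 h(a) = C1 - a^3 + a*k + sqrt(2)*exp(4*a)/4


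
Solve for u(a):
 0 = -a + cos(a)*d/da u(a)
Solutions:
 u(a) = C1 + Integral(a/cos(a), a)


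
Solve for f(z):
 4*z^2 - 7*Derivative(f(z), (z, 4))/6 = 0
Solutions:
 f(z) = C1 + C2*z + C3*z^2 + C4*z^3 + z^6/105


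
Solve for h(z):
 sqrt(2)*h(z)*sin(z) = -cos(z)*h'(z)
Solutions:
 h(z) = C1*cos(z)^(sqrt(2))


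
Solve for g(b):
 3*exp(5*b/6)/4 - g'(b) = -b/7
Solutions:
 g(b) = C1 + b^2/14 + 9*exp(5*b/6)/10


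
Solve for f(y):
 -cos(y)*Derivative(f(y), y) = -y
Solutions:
 f(y) = C1 + Integral(y/cos(y), y)


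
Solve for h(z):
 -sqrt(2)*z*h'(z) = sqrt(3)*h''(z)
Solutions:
 h(z) = C1 + C2*erf(6^(3/4)*z/6)


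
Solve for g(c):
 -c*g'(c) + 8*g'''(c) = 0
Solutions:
 g(c) = C1 + Integral(C2*airyai(c/2) + C3*airybi(c/2), c)


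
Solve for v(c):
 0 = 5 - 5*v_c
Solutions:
 v(c) = C1 + c


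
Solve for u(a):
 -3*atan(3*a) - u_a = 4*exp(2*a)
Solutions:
 u(a) = C1 - 3*a*atan(3*a) - 2*exp(2*a) + log(9*a^2 + 1)/2


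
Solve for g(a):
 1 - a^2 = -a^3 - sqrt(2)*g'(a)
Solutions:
 g(a) = C1 - sqrt(2)*a^4/8 + sqrt(2)*a^3/6 - sqrt(2)*a/2


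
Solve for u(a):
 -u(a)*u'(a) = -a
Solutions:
 u(a) = -sqrt(C1 + a^2)
 u(a) = sqrt(C1 + a^2)


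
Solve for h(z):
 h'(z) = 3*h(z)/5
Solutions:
 h(z) = C1*exp(3*z/5)


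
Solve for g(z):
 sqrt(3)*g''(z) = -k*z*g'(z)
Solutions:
 g(z) = Piecewise((-sqrt(2)*3^(1/4)*sqrt(pi)*C1*erf(sqrt(2)*3^(3/4)*sqrt(k)*z/6)/(2*sqrt(k)) - C2, (k > 0) | (k < 0)), (-C1*z - C2, True))


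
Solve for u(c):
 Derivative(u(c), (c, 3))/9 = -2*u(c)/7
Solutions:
 u(c) = C3*exp(c*(-18^(1/3)*7^(2/3) + 3*2^(1/3)*21^(2/3))/28)*sin(3*2^(1/3)*3^(1/6)*7^(2/3)*c/14) + C4*exp(c*(-18^(1/3)*7^(2/3) + 3*2^(1/3)*21^(2/3))/28)*cos(3*2^(1/3)*3^(1/6)*7^(2/3)*c/14) + C5*exp(-c*(18^(1/3)*7^(2/3) + 3*2^(1/3)*21^(2/3))/28) + (C1*sin(3*2^(1/3)*3^(1/6)*7^(2/3)*c/14) + C2*cos(3*2^(1/3)*3^(1/6)*7^(2/3)*c/14))*exp(18^(1/3)*7^(2/3)*c/14)


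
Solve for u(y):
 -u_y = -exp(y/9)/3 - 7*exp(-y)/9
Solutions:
 u(y) = C1 + 3*exp(y/9) - 7*exp(-y)/9


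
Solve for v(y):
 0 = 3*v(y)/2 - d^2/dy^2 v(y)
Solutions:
 v(y) = C1*exp(-sqrt(6)*y/2) + C2*exp(sqrt(6)*y/2)


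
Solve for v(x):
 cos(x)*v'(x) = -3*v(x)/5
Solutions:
 v(x) = C1*(sin(x) - 1)^(3/10)/(sin(x) + 1)^(3/10)


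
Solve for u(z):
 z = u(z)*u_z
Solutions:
 u(z) = -sqrt(C1 + z^2)
 u(z) = sqrt(C1 + z^2)


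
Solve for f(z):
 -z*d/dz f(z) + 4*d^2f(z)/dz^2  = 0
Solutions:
 f(z) = C1 + C2*erfi(sqrt(2)*z/4)


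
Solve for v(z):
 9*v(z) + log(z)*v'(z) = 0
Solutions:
 v(z) = C1*exp(-9*li(z))


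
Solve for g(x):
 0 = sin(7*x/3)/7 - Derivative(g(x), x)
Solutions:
 g(x) = C1 - 3*cos(7*x/3)/49


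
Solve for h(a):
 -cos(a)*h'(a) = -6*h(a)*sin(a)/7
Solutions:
 h(a) = C1/cos(a)^(6/7)


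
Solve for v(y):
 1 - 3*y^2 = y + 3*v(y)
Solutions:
 v(y) = -y^2 - y/3 + 1/3


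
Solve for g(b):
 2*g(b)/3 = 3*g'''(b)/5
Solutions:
 g(b) = C3*exp(30^(1/3)*b/3) + (C1*sin(10^(1/3)*3^(5/6)*b/6) + C2*cos(10^(1/3)*3^(5/6)*b/6))*exp(-30^(1/3)*b/6)
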